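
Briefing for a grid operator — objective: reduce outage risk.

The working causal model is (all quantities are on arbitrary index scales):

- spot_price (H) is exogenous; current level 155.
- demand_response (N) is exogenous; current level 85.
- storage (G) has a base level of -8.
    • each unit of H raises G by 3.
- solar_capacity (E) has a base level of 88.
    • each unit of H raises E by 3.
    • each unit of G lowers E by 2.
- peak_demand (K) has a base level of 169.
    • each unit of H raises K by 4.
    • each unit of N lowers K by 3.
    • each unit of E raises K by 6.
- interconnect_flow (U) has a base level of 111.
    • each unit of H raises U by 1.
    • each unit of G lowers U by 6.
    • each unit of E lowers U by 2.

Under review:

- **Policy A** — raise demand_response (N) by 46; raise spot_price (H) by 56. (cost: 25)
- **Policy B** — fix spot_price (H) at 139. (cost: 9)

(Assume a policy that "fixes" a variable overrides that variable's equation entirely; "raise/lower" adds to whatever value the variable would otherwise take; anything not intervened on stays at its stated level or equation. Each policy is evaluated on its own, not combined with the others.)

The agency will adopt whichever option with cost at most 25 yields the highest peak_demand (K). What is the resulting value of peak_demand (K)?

-1408

Policy A (N + 46, H + 56):
  H = 155 + 56 = 211
  N = 85 + 46 = 131
  G = -8 + 3·211 = 625
  E = 88 + 3·211 − 2·625 = -529
  K = 169 + 4·211 − 3·131 + 6·(-529) = -2554
Policy B (H := 139):
  H = 139
  N = 85
  G = -8 + 3·139 = 409
  E = 88 + 3·139 − 2·409 = -313
  K = 169 + 4·139 − 3·85 + 6·(-313) = -1408
Comparing — Policy A: K=-2554, Policy B: K=-1408. Highest is -1408 (Policy B).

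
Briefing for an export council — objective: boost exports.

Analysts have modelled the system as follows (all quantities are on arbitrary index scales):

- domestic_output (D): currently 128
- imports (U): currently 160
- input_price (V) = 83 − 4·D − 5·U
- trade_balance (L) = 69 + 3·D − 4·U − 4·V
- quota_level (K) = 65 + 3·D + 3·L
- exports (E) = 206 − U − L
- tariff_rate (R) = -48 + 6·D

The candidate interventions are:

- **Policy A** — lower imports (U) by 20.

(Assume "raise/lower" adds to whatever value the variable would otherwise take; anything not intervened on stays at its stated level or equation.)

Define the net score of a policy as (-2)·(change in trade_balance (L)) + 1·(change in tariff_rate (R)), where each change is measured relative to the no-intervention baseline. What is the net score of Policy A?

Baseline:
  D = 128
  U = 160
  V = 83 − 4·128 − 5·160 = -1229
  L = 69 + 3·128 − 4·160 − 4·(-1229) = 4729
  R = -48 + 6·128 = 720
Policy A (U − 20):
  D = 128
  U = 160 − 20 = 140
  V = 83 − 4·128 − 5·140 = -1129
  L = 69 + 3·128 − 4·140 − 4·(-1129) = 4409
  R = -48 + 6·128 = 720
ΔL = 4409 − 4729 = -320; ΔR = 720 − 720 = 0
Score = (-2)·(-320) + 1·0 = 640

640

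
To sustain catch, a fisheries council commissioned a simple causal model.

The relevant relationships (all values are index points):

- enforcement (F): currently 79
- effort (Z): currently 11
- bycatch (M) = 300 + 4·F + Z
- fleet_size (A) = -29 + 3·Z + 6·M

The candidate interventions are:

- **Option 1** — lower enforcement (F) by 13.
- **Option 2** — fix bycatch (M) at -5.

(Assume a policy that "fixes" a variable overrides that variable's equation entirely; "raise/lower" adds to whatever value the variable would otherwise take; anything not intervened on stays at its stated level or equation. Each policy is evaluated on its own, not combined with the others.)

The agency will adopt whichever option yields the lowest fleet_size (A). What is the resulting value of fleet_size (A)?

-26

Option 1 (F − 13):
  F = 79 − 13 = 66
  Z = 11
  M = 300 + 4·66 + 11 = 575
  A = -29 + 3·11 + 6·575 = 3454
Option 2 (M := -5):
  F = 79
  Z = 11
  M = -5
  A = -29 + 3·11 + 6·(-5) = -26
Comparing — Option 1: A=3454, Option 2: A=-26. Lowest is -26 (Option 2).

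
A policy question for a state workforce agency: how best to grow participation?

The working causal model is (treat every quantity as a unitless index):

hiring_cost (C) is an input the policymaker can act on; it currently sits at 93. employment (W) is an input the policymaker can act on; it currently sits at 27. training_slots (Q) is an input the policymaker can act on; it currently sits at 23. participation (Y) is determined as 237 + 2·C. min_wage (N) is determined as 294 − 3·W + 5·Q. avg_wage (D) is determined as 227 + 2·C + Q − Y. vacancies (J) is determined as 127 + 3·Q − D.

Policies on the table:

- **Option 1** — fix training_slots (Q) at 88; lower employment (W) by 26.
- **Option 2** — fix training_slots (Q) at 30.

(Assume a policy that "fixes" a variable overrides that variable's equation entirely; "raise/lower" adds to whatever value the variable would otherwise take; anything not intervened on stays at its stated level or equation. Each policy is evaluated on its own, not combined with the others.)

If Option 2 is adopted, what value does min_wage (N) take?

363

Option 2 (Q := 30):
  W = 27
  Q = 30
  N = 294 − 3·27 + 5·30 = 363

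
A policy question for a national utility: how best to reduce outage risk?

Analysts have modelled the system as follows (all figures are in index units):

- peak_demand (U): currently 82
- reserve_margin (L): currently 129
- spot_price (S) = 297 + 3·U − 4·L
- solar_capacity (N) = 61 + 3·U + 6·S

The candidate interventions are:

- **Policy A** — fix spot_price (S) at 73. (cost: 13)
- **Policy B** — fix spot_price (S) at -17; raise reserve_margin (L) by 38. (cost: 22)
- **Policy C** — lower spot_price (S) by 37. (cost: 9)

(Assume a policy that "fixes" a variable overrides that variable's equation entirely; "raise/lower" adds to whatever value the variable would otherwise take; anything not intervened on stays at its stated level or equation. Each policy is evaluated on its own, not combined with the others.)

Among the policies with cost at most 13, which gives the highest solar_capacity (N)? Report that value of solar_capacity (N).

Policy A (S := 73):
  U = 82
  L = 129
  S = 73
  N = 61 + 3·82 + 6·73 = 745
Policy C (S − 37):
  U = 82
  L = 129
  S = 297 + 3·82 − 4·129 (−37 from intervention) = -10
  N = 61 + 3·82 + 6·(-10) = 247
Comparing — Policy A: N=745, Policy C: N=247. Highest is 745 (Policy A).

745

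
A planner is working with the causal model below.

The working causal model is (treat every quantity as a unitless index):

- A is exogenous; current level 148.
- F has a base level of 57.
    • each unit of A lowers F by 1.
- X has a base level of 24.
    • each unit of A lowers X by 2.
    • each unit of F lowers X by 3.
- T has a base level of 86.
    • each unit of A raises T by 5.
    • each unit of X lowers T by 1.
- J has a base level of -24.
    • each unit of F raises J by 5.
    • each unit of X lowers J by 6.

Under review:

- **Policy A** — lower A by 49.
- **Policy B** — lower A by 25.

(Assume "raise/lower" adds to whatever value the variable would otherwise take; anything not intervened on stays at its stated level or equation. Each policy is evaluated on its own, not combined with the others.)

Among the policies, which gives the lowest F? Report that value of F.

Policy A (A − 49):
  A = 148 − 49 = 99
  F = 57 − 99 = -42
Policy B (A − 25):
  A = 148 − 25 = 123
  F = 57 − 123 = -66
Comparing — Policy A: F=-42, Policy B: F=-66. Lowest is -66 (Policy B).

-66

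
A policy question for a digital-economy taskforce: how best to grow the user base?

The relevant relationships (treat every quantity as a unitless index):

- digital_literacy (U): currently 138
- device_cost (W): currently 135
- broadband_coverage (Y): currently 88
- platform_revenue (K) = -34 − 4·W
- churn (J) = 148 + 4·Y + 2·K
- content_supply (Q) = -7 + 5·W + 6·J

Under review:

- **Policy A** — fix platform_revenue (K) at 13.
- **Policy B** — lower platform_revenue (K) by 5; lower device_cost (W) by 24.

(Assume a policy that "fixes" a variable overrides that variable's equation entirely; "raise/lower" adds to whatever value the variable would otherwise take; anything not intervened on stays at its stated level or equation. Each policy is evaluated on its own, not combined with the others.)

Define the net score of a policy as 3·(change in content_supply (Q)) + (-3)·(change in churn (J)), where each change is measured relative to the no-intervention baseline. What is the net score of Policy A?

Baseline:
  W = 135
  Y = 88
  K = -34 − 4·135 = -574
  J = 148 + 4·88 + 2·(-574) = -648
  Q = -7 + 5·135 + 6·(-648) = -3220
Policy A (K := 13):
  W = 135
  Y = 88
  K = 13
  J = 148 + 4·88 + 2·13 = 526
  Q = -7 + 5·135 + 6·526 = 3824
ΔQ = 3824 − (-3220) = 7044; ΔJ = 526 − (-648) = 1174
Score = 3·7044 + (-3)·1174 = 17610

17610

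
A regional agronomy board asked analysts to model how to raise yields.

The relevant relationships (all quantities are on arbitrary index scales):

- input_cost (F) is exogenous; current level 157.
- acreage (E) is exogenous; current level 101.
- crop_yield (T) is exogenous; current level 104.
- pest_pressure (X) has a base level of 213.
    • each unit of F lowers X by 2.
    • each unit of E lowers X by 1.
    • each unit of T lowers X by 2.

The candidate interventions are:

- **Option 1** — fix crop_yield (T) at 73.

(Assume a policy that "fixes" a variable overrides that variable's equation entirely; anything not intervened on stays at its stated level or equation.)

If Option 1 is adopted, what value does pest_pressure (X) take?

-348

Option 1 (T := 73):
  F = 157
  E = 101
  T = 73
  X = 213 − 2·157 − 101 − 2·73 = -348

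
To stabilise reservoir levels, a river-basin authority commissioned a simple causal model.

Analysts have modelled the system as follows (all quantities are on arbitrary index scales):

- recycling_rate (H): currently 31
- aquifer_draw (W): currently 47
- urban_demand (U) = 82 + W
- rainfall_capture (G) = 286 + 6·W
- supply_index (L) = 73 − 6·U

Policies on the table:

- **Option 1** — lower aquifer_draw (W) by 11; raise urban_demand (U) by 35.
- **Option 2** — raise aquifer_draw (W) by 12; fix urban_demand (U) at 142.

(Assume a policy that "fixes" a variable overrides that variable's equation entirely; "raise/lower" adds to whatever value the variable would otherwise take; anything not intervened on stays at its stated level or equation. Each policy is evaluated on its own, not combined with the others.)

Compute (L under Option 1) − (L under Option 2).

Option 1 (W − 11, U + 35):
  W = 47 − 11 = 36
  U = 82 + 36 (+35 from intervention) = 153
  L = 73 − 6·153 = -845
Option 2 (W + 12, U := 142):
  W = 47 + 12 = 59
  U = 142
  L = 73 − 6·142 = -779
L: -845 − (-779) = -66

-66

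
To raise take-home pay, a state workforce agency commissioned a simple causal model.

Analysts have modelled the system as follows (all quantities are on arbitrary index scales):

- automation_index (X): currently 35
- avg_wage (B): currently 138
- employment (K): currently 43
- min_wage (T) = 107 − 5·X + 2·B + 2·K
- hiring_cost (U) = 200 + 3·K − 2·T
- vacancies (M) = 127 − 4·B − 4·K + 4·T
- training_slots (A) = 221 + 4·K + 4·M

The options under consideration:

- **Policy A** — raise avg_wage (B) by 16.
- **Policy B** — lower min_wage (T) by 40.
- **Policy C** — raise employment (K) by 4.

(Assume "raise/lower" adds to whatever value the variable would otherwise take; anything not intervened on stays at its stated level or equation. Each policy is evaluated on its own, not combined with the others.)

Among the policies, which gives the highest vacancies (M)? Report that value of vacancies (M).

Policy A (B + 16):
  X = 35
  B = 138 + 16 = 154
  K = 43
  T = 107 − 5·35 + 2·154 + 2·43 = 326
  M = 127 − 4·154 − 4·43 + 4·326 = 643
Policy B (T − 40):
  X = 35
  B = 138
  K = 43
  T = 107 − 5·35 + 2·138 + 2·43 (−40 from intervention) = 254
  M = 127 − 4·138 − 4·43 + 4·254 = 419
Policy C (K + 4):
  X = 35
  B = 138
  K = 43 + 4 = 47
  T = 107 − 5·35 + 2·138 + 2·47 = 302
  M = 127 − 4·138 − 4·47 + 4·302 = 595
Comparing — Policy A: M=643, Policy B: M=419, Policy C: M=595. Highest is 643 (Policy A).

643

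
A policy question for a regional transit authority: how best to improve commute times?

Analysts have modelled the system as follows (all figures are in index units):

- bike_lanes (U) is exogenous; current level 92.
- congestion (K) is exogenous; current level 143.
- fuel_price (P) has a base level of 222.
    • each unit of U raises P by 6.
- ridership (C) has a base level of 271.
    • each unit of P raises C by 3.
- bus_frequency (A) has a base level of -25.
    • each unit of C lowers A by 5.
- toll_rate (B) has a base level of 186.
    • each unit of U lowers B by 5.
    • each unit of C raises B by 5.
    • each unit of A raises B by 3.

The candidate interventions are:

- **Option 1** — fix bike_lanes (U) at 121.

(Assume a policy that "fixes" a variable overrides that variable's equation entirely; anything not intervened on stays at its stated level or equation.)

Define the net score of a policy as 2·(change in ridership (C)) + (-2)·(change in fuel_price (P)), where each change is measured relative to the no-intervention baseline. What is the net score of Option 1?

Baseline:
  U = 92
  P = 222 + 6·92 = 774
  C = 271 + 3·774 = 2593
Option 1 (U := 121):
  U = 121
  P = 222 + 6·121 = 948
  C = 271 + 3·948 = 3115
ΔC = 3115 − 2593 = 522; ΔP = 948 − 774 = 174
Score = 2·522 + (-2)·174 = 696

696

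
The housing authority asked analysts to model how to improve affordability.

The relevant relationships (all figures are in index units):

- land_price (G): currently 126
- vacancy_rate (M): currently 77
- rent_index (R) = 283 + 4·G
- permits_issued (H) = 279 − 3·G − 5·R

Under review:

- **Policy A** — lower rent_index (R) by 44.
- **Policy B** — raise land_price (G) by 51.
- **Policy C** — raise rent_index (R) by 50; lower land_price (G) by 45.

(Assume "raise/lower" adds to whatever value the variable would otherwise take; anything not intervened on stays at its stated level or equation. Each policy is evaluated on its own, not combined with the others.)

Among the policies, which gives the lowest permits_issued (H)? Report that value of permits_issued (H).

-5207

Policy A (R − 44):
  G = 126
  R = 283 + 4·126 (−44 from intervention) = 743
  H = 279 − 3·126 − 5·743 = -3814
Policy B (G + 51):
  G = 126 + 51 = 177
  R = 283 + 4·177 = 991
  H = 279 − 3·177 − 5·991 = -5207
Policy C (R + 50, G − 45):
  G = 126 − 45 = 81
  R = 283 + 4·81 (+50 from intervention) = 657
  H = 279 − 3·81 − 5·657 = -3249
Comparing — Policy A: H=-3814, Policy B: H=-5207, Policy C: H=-3249. Lowest is -5207 (Policy B).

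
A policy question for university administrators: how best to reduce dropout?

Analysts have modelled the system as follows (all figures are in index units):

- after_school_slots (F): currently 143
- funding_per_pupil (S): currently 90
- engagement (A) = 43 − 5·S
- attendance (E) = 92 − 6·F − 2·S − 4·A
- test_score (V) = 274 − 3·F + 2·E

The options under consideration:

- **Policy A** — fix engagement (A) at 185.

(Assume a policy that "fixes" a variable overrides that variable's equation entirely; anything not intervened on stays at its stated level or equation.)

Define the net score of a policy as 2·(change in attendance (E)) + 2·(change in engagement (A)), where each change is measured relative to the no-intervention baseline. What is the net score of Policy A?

-3552

Baseline:
  F = 143
  S = 90
  A = 43 − 5·90 = -407
  E = 92 − 6·143 − 2·90 − 4·(-407) = 682
Policy A (A := 185):
  F = 143
  S = 90
  A = 185
  E = 92 − 6·143 − 2·90 − 4·185 = -1686
ΔE = -1686 − 682 = -2368; ΔA = 185 − (-407) = 592
Score = 2·(-2368) + 2·592 = -3552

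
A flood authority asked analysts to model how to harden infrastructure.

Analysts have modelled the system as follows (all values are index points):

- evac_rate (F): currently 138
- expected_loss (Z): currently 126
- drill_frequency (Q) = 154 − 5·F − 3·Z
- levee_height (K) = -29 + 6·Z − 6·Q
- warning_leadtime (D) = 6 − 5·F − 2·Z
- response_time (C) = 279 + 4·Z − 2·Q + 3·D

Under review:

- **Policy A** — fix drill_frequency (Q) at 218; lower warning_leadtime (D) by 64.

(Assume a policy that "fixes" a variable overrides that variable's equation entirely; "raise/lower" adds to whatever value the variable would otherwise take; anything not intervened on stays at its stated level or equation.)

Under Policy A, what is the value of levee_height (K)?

-581

Policy A (Q := 218, D − 64):
  F = 138
  Z = 126
  Q = 218
  K = -29 + 6·126 − 6·218 = -581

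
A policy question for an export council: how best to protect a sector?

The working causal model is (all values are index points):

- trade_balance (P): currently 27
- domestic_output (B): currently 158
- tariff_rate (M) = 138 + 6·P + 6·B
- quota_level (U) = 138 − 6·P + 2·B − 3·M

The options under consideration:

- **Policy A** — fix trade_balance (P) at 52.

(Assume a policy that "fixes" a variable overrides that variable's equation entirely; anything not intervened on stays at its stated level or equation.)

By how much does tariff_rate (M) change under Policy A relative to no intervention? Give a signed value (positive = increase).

150

Baseline:
  P = 27
  B = 158
  M = 138 + 6·27 + 6·158 = 1248
Policy A (P := 52):
  P = 52
  B = 158
  M = 138 + 6·52 + 6·158 = 1398
Change in M: 1398 − 1248 = 150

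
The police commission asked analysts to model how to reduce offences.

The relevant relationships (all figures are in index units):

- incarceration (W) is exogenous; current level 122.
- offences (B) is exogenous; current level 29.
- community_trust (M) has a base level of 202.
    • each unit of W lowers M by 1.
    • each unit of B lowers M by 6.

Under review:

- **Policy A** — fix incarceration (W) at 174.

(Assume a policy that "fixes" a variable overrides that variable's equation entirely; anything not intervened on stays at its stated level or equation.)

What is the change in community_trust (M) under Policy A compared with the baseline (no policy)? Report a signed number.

Baseline:
  W = 122
  B = 29
  M = 202 − 122 − 6·29 = -94
Policy A (W := 174):
  W = 174
  B = 29
  M = 202 − 174 − 6·29 = -146
Change in M: -146 − (-94) = -52

-52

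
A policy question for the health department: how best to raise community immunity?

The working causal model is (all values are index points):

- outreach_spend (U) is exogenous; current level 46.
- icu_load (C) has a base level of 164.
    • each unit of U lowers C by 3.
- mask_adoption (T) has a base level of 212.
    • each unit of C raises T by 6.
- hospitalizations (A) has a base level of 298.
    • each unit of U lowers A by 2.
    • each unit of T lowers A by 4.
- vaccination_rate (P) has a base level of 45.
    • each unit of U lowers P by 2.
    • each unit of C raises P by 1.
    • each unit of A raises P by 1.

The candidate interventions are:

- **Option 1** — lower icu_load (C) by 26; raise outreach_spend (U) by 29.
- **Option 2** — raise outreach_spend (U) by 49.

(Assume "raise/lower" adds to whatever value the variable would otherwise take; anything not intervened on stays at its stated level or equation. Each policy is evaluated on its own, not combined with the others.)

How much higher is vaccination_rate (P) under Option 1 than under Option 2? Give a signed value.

-702

Option 1 (C − 26, U + 29):
  U = 46 + 29 = 75
  C = 164 − 3·75 (−26 from intervention) = -87
  T = 212 + 6·(-87) = -310
  A = 298 − 2·75 − 4·(-310) = 1388
  P = 45 − 2·75 + (-87) + 1388 = 1196
Option 2 (U + 49):
  U = 46 + 49 = 95
  C = 164 − 3·95 = -121
  T = 212 + 6·(-121) = -514
  A = 298 − 2·95 − 4·(-514) = 2164
  P = 45 − 2·95 + (-121) + 2164 = 1898
P: 1196 − 1898 = -702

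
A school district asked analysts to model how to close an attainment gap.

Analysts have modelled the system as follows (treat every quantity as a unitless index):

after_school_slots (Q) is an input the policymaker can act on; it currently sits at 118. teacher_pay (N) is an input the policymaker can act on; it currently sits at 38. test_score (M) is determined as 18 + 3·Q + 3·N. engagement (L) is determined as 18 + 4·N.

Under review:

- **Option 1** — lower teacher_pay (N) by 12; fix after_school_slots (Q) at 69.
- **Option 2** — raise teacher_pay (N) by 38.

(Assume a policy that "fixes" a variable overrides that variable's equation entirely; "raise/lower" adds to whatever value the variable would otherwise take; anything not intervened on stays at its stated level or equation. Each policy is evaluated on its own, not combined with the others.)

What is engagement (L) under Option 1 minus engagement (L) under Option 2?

Option 1 (N − 12, Q := 69):
  N = 38 − 12 = 26
  L = 18 + 4·26 = 122
Option 2 (N + 38):
  N = 38 + 38 = 76
  L = 18 + 4·76 = 322
L: 122 − 322 = -200

-200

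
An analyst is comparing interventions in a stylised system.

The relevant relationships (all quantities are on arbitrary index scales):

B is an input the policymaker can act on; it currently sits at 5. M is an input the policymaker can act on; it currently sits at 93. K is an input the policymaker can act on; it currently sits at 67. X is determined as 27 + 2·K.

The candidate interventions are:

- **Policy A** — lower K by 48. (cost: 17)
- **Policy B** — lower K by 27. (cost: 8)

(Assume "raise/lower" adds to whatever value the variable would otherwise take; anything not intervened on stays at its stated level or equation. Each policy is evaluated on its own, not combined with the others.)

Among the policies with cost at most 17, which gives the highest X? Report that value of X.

Policy A (K − 48):
  K = 67 − 48 = 19
  X = 27 + 2·19 = 65
Policy B (K − 27):
  K = 67 − 27 = 40
  X = 27 + 2·40 = 107
Comparing — Policy A: X=65, Policy B: X=107. Highest is 107 (Policy B).

107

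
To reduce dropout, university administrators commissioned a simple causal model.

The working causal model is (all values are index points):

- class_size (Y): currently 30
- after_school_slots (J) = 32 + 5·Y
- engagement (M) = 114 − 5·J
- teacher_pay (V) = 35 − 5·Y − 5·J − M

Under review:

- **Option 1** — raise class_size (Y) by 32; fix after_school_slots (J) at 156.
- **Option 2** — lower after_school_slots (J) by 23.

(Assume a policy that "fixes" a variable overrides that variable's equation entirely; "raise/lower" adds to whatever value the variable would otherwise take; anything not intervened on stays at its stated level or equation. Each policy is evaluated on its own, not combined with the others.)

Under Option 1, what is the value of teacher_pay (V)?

Option 1 (Y + 32, J := 156):
  Y = 30 + 32 = 62
  J = 156
  M = 114 − 5·156 = -666
  V = 35 − 5·62 − 5·156 − (-666) = -389

-389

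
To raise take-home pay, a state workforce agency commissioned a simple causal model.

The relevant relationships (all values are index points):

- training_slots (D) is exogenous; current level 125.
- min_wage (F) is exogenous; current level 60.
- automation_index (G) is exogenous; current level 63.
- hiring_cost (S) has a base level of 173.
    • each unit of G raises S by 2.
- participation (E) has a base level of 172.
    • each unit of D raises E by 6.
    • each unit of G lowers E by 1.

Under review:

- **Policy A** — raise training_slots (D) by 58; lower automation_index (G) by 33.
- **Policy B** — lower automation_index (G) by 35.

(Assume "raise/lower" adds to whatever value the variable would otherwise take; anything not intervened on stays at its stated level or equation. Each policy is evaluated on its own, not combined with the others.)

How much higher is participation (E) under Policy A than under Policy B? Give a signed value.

Policy A (D + 58, G − 33):
  D = 125 + 58 = 183
  G = 63 − 33 = 30
  E = 172 + 6·183 − 30 = 1240
Policy B (G − 35):
  D = 125
  G = 63 − 35 = 28
  E = 172 + 6·125 − 28 = 894
E: 1240 − 894 = 346

346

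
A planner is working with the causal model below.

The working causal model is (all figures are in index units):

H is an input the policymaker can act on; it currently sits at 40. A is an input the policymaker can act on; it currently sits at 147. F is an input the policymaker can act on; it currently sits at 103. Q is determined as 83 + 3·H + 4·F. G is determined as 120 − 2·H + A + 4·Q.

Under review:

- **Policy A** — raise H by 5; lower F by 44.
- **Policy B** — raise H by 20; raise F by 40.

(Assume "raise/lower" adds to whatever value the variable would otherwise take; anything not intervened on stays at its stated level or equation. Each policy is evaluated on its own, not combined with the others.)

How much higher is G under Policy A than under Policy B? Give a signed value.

Policy A (H + 5, F − 44):
  H = 40 + 5 = 45
  A = 147
  F = 103 − 44 = 59
  Q = 83 + 3·45 + 4·59 = 454
  G = 120 − 2·45 + 147 + 4·454 = 1993
Policy B (H + 20, F + 40):
  H = 40 + 20 = 60
  A = 147
  F = 103 + 40 = 143
  Q = 83 + 3·60 + 4·143 = 835
  G = 120 − 2·60 + 147 + 4·835 = 3487
G: 1993 − 3487 = -1494

-1494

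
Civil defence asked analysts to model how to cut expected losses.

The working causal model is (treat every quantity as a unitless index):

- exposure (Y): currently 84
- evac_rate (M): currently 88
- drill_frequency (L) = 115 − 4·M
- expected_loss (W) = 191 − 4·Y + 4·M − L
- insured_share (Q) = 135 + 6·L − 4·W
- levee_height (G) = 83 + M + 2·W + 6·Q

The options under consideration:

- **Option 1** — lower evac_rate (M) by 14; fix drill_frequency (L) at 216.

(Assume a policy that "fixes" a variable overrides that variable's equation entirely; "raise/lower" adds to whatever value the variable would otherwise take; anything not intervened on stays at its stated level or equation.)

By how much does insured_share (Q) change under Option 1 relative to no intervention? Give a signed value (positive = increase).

4754

Baseline:
  Y = 84
  M = 88
  L = 115 − 4·88 = -237
  W = 191 − 4·84 + 4·88 − (-237) = 444
  Q = 135 + 6·(-237) − 4·444 = -3063
Option 1 (M − 14, L := 216):
  Y = 84
  M = 88 − 14 = 74
  L = 216
  W = 191 − 4·84 + 4·74 − 216 = -65
  Q = 135 + 6·216 − 4·(-65) = 1691
Change in Q: 1691 − (-3063) = 4754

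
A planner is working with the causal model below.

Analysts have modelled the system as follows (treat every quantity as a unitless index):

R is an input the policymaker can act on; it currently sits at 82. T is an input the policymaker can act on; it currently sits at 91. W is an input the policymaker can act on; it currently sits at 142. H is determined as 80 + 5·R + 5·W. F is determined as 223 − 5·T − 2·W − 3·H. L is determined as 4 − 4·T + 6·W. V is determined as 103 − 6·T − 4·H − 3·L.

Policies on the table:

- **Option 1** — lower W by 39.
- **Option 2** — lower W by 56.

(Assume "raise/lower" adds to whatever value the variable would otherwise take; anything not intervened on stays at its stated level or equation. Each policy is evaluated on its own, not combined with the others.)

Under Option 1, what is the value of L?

258

Option 1 (W − 39):
  T = 91
  W = 142 − 39 = 103
  L = 4 − 4·91 + 6·103 = 258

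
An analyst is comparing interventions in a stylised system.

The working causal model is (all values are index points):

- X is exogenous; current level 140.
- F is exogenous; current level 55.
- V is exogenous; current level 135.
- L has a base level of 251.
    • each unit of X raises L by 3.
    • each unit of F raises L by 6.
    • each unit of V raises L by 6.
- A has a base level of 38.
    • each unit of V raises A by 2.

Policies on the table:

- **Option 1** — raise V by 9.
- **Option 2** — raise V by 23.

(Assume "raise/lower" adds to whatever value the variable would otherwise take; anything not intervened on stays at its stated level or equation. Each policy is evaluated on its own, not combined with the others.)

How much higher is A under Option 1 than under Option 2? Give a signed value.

-28

Option 1 (V + 9):
  V = 135 + 9 = 144
  A = 38 + 2·144 = 326
Option 2 (V + 23):
  V = 135 + 23 = 158
  A = 38 + 2·158 = 354
A: 326 − 354 = -28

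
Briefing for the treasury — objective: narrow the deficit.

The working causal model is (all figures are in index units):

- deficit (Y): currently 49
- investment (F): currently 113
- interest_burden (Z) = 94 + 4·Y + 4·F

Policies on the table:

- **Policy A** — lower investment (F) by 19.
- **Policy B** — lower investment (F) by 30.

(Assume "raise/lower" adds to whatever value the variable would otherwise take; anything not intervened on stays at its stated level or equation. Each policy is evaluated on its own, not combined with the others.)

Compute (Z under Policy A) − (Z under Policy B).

44

Policy A (F − 19):
  Y = 49
  F = 113 − 19 = 94
  Z = 94 + 4·49 + 4·94 = 666
Policy B (F − 30):
  Y = 49
  F = 113 − 30 = 83
  Z = 94 + 4·49 + 4·83 = 622
Z: 666 − 622 = 44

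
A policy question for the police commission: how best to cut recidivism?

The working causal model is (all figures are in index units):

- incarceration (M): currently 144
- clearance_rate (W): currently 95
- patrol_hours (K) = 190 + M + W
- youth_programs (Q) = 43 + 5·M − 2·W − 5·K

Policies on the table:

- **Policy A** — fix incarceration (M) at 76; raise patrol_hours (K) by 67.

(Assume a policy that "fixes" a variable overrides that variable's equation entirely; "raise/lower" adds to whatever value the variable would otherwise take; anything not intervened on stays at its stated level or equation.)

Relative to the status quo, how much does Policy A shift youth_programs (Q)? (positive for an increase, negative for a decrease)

Baseline:
  M = 144
  W = 95
  K = 190 + 144 + 95 = 429
  Q = 43 + 5·144 − 2·95 − 5·429 = -1572
Policy A (M := 76, K + 67):
  M = 76
  W = 95
  K = 190 + 76 + 95 (+67 from intervention) = 428
  Q = 43 + 5·76 − 2·95 − 5·428 = -1907
Change in Q: -1907 − (-1572) = -335

-335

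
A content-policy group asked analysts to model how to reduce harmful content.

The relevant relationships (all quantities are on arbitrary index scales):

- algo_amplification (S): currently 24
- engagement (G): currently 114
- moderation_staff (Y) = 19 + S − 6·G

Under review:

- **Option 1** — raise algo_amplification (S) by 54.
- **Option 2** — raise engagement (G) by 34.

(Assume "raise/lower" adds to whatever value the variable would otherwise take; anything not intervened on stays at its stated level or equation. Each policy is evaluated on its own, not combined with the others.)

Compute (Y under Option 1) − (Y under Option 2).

258

Option 1 (S + 54):
  S = 24 + 54 = 78
  G = 114
  Y = 19 + 78 − 6·114 = -587
Option 2 (G + 34):
  S = 24
  G = 114 + 34 = 148
  Y = 19 + 24 − 6·148 = -845
Y: -587 − (-845) = 258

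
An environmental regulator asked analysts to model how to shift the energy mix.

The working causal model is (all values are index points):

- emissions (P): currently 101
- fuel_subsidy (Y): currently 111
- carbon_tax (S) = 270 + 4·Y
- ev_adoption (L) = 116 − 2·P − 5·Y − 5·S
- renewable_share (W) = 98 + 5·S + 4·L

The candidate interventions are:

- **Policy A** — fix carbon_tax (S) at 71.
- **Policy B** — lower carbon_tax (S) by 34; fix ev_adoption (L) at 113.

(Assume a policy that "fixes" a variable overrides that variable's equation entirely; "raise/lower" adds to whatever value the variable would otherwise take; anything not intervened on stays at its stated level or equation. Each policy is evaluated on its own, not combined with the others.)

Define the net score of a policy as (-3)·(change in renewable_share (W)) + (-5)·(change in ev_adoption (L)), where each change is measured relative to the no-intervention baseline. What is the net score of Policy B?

Baseline:
  P = 101
  Y = 111
  S = 270 + 4·111 = 714
  L = 116 − 2·101 − 5·111 − 5·714 = -4211
  W = 98 + 5·714 + 4·(-4211) = -13176
Policy B (S − 34, L := 113):
  P = 101
  Y = 111
  S = 270 + 4·111 (−34 from intervention) = 680
  L = 113
  W = 98 + 5·680 + 4·113 = 3950
ΔW = 3950 − (-13176) = 17126; ΔL = 113 − (-4211) = 4324
Score = (-3)·17126 + (-5)·4324 = -72998

-72998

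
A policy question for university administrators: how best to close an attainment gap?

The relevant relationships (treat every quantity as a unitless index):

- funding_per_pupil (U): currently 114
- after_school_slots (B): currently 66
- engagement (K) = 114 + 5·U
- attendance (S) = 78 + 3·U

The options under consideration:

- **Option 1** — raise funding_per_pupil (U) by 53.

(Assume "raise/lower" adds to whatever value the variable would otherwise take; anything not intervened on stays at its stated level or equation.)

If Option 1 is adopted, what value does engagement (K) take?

Option 1 (U + 53):
  U = 114 + 53 = 167
  K = 114 + 5·167 = 949

949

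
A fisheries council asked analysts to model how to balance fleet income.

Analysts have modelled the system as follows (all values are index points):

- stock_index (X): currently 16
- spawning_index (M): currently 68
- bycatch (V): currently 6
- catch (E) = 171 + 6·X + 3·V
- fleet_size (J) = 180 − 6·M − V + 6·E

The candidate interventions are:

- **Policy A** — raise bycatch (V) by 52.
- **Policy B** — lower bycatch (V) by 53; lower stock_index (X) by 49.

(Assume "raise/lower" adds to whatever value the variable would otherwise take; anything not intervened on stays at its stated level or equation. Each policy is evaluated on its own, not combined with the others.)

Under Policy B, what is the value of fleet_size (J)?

Policy B (V − 53, X − 49):
  X = 16 − 49 = -33
  M = 68
  V = 6 − 53 = -47
  E = 171 + 6·(-33) + 3·(-47) = -168
  J = 180 − 6·68 − (-47) + 6·(-168) = -1189

-1189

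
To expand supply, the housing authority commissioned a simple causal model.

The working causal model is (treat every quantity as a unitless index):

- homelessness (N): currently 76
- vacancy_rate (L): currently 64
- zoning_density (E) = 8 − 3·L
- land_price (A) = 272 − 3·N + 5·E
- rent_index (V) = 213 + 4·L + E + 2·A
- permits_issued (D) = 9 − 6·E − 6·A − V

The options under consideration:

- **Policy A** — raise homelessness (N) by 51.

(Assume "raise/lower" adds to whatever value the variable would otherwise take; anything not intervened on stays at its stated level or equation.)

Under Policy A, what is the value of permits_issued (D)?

9060

Policy A (N + 51):
  N = 76 + 51 = 127
  L = 64
  E = 8 − 3·64 = -184
  A = 272 − 3·127 + 5·(-184) = -1029
  V = 213 + 4·64 + (-184) + 2·(-1029) = -1773
  D = 9 − 6·(-184) − 6·(-1029) − (-1773) = 9060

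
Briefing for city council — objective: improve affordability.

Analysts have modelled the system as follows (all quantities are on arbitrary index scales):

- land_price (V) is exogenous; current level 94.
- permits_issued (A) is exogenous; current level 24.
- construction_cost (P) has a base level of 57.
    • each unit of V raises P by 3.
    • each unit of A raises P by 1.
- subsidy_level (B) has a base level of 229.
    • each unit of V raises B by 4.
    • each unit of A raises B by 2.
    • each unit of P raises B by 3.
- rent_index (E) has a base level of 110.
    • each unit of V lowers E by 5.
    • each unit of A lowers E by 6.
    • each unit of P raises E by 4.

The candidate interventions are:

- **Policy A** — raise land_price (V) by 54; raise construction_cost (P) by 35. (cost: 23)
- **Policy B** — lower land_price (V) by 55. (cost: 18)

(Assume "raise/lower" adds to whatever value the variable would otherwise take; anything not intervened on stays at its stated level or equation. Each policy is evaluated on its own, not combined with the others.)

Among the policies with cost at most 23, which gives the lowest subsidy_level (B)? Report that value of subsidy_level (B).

1027

Policy A (V + 54, P + 35):
  V = 94 + 54 = 148
  A = 24
  P = 57 + 3·148 + 24 (+35 from intervention) = 560
  B = 229 + 4·148 + 2·24 + 3·560 = 2549
Policy B (V − 55):
  V = 94 − 55 = 39
  A = 24
  P = 57 + 3·39 + 24 = 198
  B = 229 + 4·39 + 2·24 + 3·198 = 1027
Comparing — Policy A: B=2549, Policy B: B=1027. Lowest is 1027 (Policy B).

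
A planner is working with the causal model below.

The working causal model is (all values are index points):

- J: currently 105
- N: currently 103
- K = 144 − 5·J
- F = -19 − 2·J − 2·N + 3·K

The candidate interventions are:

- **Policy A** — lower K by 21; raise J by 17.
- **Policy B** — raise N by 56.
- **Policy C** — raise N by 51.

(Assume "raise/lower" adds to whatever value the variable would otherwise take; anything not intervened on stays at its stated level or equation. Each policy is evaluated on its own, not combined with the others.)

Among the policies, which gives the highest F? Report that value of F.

-1680

Policy A (K − 21, J + 17):
  J = 105 + 17 = 122
  N = 103
  K = 144 − 5·122 (−21 from intervention) = -487
  F = -19 − 2·122 − 2·103 + 3·(-487) = -1930
Policy B (N + 56):
  J = 105
  N = 103 + 56 = 159
  K = 144 − 5·105 = -381
  F = -19 − 2·105 − 2·159 + 3·(-381) = -1690
Policy C (N + 51):
  J = 105
  N = 103 + 51 = 154
  K = 144 − 5·105 = -381
  F = -19 − 2·105 − 2·154 + 3·(-381) = -1680
Comparing — Policy A: F=-1930, Policy B: F=-1690, Policy C: F=-1680. Highest is -1680 (Policy C).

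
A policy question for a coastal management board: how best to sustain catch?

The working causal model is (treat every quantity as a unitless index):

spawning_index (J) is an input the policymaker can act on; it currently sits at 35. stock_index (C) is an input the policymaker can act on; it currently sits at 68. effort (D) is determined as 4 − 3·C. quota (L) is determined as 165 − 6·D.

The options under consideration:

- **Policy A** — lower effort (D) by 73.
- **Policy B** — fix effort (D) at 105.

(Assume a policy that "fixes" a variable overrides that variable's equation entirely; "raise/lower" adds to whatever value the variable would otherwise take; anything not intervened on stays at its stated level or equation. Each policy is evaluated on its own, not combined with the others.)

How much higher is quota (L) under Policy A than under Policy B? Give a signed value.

Policy A (D − 73):
  C = 68
  D = 4 − 3·68 (−73 from intervention) = -273
  L = 165 − 6·(-273) = 1803
Policy B (D := 105):
  C = 68
  D = 105
  L = 165 − 6·105 = -465
L: 1803 − (-465) = 2268

2268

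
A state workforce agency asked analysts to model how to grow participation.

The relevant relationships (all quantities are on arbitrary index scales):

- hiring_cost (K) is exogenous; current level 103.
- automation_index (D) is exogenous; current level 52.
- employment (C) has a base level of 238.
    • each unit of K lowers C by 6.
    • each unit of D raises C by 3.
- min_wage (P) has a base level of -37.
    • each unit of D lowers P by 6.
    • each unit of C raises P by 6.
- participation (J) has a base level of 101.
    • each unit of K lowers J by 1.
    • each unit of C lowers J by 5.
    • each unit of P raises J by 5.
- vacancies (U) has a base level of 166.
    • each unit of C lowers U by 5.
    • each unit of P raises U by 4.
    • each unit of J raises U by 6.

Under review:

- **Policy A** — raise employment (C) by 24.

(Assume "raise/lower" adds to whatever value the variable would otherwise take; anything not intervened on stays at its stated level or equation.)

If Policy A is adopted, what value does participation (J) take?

Policy A (C + 24):
  K = 103
  D = 52
  C = 238 − 6·103 + 3·52 (+24 from intervention) = -200
  P = -37 − 6·52 + 6·(-200) = -1549
  J = 101 − 103 − 5·(-200) + 5·(-1549) = -6747

-6747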